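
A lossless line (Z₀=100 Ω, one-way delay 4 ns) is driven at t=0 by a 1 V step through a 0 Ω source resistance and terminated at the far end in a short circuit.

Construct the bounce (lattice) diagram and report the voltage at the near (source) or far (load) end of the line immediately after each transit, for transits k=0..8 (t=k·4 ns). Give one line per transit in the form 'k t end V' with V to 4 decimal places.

Γ_L=-1.000000, Γ_S=-1.000000; launch V₁=1·100/100=1.000000
k=0 src: V=1.0000
k=1 load: inc=1.000000, refl=1.000000·-1.000000=-1.0000; V=0.000000+1.000000+-1.000000=0.0000
k=2 src: inc=-1.000000, refl=-1.000000·-1.000000=1.0000; V=1.000000+-1.000000+1.000000=1.0000
k=3 load: inc=1.000000, refl=1.000000·-1.000000=-1.0000; V=0.000000+1.000000+-1.000000=0.0000
k=4 src: inc=-1.000000, refl=-1.000000·-1.000000=1.0000; V=1.000000+-1.000000+1.000000=1.0000
k=5 load: inc=1.000000, refl=1.000000·-1.000000=-1.0000; V=0.000000+1.000000+-1.000000=0.0000
k=6 src: inc=-1.000000, refl=-1.000000·-1.000000=1.0000; V=1.000000+-1.000000+1.000000=1.0000
k=7 load: inc=1.000000, refl=1.000000·-1.000000=-1.0000; V=0.000000+1.000000+-1.000000=0.0000
k=8 src: inc=-1.000000, refl=-1.000000·-1.000000=1.0000; V=1.000000+-1.000000+1.000000=1.0000

0 0 source 1.0000
1 4 load 0.0000
2 8 source 1.0000
3 12 load 0.0000
4 16 source 1.0000
5 20 load 0.0000
6 24 source 1.0000
7 28 load 0.0000
8 32 source 1.0000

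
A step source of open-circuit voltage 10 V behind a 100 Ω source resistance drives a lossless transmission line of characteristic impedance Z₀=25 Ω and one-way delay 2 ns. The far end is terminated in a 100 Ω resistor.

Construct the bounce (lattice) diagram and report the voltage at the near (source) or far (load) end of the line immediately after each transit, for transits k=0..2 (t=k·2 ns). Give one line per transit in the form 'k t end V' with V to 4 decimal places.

0 0 source 2.0000
1 2 load 3.2000
2 4 source 3.9200

Γ_L=0.600000, Γ_S=0.600000; launch V₁=10·25/125=2.000000
k=0 src: V=2.0000
k=1 load: inc=2.000000, refl=2.000000·0.600000=1.2000; V=0.000000+2.000000+1.200000=3.2000
k=2 src: inc=1.200000, refl=1.200000·0.600000=0.7200; V=2.000000+1.200000+0.720000=3.9200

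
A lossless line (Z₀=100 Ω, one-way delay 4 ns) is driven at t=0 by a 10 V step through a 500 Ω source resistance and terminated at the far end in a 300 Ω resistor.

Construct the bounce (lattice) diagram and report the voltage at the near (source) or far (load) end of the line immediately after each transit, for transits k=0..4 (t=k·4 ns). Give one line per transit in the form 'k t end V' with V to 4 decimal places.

Γ_L=0.500000, Γ_S=0.666667; launch V₁=10·100/600=1.666667
k=0 src: V=1.6667
k=1 load: inc=1.666667, refl=1.666667·0.500000=0.8333; V=0.000000+1.666667+0.833333=2.5000
k=2 src: inc=0.833333, refl=0.833333·0.666667=0.5556; V=1.666667+0.833333+0.555556=3.0556
k=3 load: inc=0.555556, refl=0.555556·0.500000=0.2778; V=2.500000+0.555556+0.277778=3.3333
k=4 src: inc=0.277778, refl=0.277778·0.666667=0.1852; V=3.055556+0.277778+0.185185=3.5185

0 0 source 1.6667
1 4 load 2.5000
2 8 source 3.0556
3 12 load 3.3333
4 16 source 3.5185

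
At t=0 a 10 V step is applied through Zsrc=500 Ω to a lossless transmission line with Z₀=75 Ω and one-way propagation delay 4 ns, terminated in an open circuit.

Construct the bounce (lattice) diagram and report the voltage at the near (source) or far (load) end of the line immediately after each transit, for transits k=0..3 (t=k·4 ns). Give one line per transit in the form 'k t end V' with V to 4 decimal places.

0 0 source 1.3043
1 4 load 2.6087
2 8 source 3.5728
3 12 load 4.5369

Γ_L=1.000000, Γ_S=0.739130; launch V₁=10·75/575=1.304348
k=0 src: V=1.3043
k=1 load: inc=1.304348, refl=1.304348·1.000000=1.3043; V=0.000000+1.304348+1.304348=2.6087
k=2 src: inc=1.304348, refl=1.304348·0.739130=0.9641; V=1.304348+1.304348+0.964083=3.5728
k=3 load: inc=0.964083, refl=0.964083·1.000000=0.9641; V=2.608696+0.964083+0.964083=4.5369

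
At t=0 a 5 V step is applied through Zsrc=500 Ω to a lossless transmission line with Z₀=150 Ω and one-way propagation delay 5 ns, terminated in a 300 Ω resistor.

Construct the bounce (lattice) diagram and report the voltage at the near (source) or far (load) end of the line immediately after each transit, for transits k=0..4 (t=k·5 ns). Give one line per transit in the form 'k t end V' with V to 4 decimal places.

Γ_L=0.333333, Γ_S=0.538462; launch V₁=5·150/650=1.153846
k=0 src: V=1.1538
k=1 load: inc=1.153846, refl=1.153846·0.333333=0.3846; V=0.000000+1.153846+0.384615=1.5385
k=2 src: inc=0.384615, refl=0.384615·0.538462=0.2071; V=1.153846+0.384615+0.207101=1.7456
k=3 load: inc=0.207101, refl=0.207101·0.333333=0.0690; V=1.538462+0.207101+0.069034=1.8146
k=4 src: inc=0.069034, refl=0.069034·0.538462=0.0372; V=1.745562+0.069034+0.037172=1.8518

0 0 source 1.1538
1 5 load 1.5385
2 10 source 1.7456
3 15 load 1.8146
4 20 source 1.8518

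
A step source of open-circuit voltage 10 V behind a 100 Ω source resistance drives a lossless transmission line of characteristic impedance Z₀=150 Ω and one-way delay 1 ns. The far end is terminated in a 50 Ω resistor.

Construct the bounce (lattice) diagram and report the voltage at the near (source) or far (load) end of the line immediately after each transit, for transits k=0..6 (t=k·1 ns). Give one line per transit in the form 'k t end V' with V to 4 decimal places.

0 0 source 6.0000
1 1 load 3.0000
2 2 source 3.6000
3 3 load 3.3000
4 4 source 3.3600
5 5 load 3.3300
6 6 source 3.3360

Γ_L=-0.500000, Γ_S=-0.200000; launch V₁=10·150/250=6.000000
k=0 src: V=6.0000
k=1 load: inc=6.000000, refl=6.000000·-0.500000=-3.0000; V=0.000000+6.000000+-3.000000=3.0000
k=2 src: inc=-3.000000, refl=-3.000000·-0.200000=0.6000; V=6.000000+-3.000000+0.600000=3.6000
k=3 load: inc=0.600000, refl=0.600000·-0.500000=-0.3000; V=3.000000+0.600000+-0.300000=3.3000
k=4 src: inc=-0.300000, refl=-0.300000·-0.200000=0.0600; V=3.600000+-0.300000+0.060000=3.3600
k=5 load: inc=0.060000, refl=0.060000·-0.500000=-0.0300; V=3.300000+0.060000+-0.030000=3.3300
k=6 src: inc=-0.030000, refl=-0.030000·-0.200000=0.0060; V=3.360000+-0.030000+0.006000=3.3360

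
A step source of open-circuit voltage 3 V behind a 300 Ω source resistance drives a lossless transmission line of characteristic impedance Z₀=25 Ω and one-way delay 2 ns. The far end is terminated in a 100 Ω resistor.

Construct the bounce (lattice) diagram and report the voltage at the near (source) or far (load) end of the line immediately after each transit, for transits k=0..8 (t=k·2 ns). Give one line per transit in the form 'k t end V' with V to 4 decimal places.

Γ_L=0.600000, Γ_S=0.846154; launch V₁=3·25/325=0.230769
k=0 src: V=0.2308
k=1 load: inc=0.230769, refl=0.230769·0.600000=0.1385; V=0.000000+0.230769+0.138462=0.3692
k=2 src: inc=0.138462, refl=0.138462·0.846154=0.1172; V=0.230769+0.138462+0.117160=0.4864
k=3 load: inc=0.117160, refl=0.117160·0.600000=0.0703; V=0.369231+0.117160+0.070296=0.5567
k=4 src: inc=0.070296, refl=0.070296·0.846154=0.0595; V=0.486391+0.070296+0.059481=0.6162
k=5 load: inc=0.059481, refl=0.059481·0.600000=0.0357; V=0.556686+0.059481+0.035689=0.6519
k=6 src: inc=0.035689, refl=0.035689·0.846154=0.0302; V=0.616168+0.035689+0.030198=0.6821
k=7 load: inc=0.030198, refl=0.030198·0.600000=0.0181; V=0.651856+0.030198+0.018119=0.7002
k=8 src: inc=0.018119, refl=0.018119·0.846154=0.0153; V=0.682054+0.018119+0.015331=0.7155

0 0 source 0.2308
1 2 load 0.3692
2 4 source 0.4864
3 6 load 0.5567
4 8 source 0.6162
5 10 load 0.6519
6 12 source 0.6821
7 14 load 0.7002
8 16 source 0.7155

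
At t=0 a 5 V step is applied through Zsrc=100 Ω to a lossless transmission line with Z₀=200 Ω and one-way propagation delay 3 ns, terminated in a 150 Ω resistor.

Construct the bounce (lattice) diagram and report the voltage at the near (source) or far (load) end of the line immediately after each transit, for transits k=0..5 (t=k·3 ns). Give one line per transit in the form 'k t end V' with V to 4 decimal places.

Γ_L=-0.142857, Γ_S=-0.333333; launch V₁=5·200/300=3.333333
k=0 src: V=3.3333
k=1 load: inc=3.333333, refl=3.333333·-0.142857=-0.4762; V=0.000000+3.333333+-0.476190=2.8571
k=2 src: inc=-0.476190, refl=-0.476190·-0.333333=0.1587; V=3.333333+-0.476190+0.158730=3.0159
k=3 load: inc=0.158730, refl=0.158730·-0.142857=-0.0227; V=2.857143+0.158730+-0.022676=2.9932
k=4 src: inc=-0.022676, refl=-0.022676·-0.333333=0.0076; V=3.015873+-0.022676+0.007559=3.0008
k=5 load: inc=0.007559, refl=0.007559·-0.142857=-0.0011; V=2.993197+0.007559+-0.001080=2.9997

0 0 source 3.3333
1 3 load 2.8571
2 6 source 3.0159
3 9 load 2.9932
4 12 source 3.0008
5 15 load 2.9997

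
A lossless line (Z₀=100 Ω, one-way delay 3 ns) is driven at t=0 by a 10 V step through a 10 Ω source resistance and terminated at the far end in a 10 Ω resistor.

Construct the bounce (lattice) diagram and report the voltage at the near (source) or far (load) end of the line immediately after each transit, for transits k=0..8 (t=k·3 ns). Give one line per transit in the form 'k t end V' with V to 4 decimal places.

Γ_L=-0.818182, Γ_S=-0.818182; launch V₁=10·100/110=9.090909
k=0 src: V=9.0909
k=1 load: inc=9.090909, refl=9.090909·-0.818182=-7.4380; V=0.000000+9.090909+-7.438017=1.6529
k=2 src: inc=-7.438017, refl=-7.438017·-0.818182=6.0856; V=9.090909+-7.438017+6.085650=7.7385
k=3 load: inc=6.085650, refl=6.085650·-0.818182=-4.9792; V=1.652893+6.085650+-4.979168=2.7594
k=4 src: inc=-4.979168, refl=-4.979168·-0.818182=4.0739; V=7.738542+-4.979168+4.073865=6.8332
k=5 load: inc=4.073865, refl=4.073865·-0.818182=-3.3332; V=2.759374+4.073865+-3.333162=3.5001
k=6 src: inc=-3.333162, refl=-3.333162·-0.818182=2.7271; V=6.833239+-3.333162+2.727133=6.2272
k=7 load: inc=2.727133, refl=2.727133·-0.818182=-2.2313; V=3.500077+2.727133+-2.231290=3.9959
k=8 src: inc=-2.231290, refl=-2.231290·-0.818182=1.8256; V=6.227210+-2.231290+1.825601=5.8215

0 0 source 9.0909
1 3 load 1.6529
2 6 source 7.7385
3 9 load 2.7594
4 12 source 6.8332
5 15 load 3.5001
6 18 source 6.2272
7 21 load 3.9959
8 24 source 5.8215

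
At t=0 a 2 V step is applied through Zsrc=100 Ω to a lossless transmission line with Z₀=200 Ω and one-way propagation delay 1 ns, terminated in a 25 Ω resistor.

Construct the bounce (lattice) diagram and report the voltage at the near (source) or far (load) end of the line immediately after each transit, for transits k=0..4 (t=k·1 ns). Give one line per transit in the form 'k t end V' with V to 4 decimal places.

Γ_L=-0.777778, Γ_S=-0.333333; launch V₁=2·200/300=1.333333
k=0 src: V=1.3333
k=1 load: inc=1.333333, refl=1.333333·-0.777778=-1.0370; V=0.000000+1.333333+-1.037037=0.2963
k=2 src: inc=-1.037037, refl=-1.037037·-0.333333=0.3457; V=1.333333+-1.037037+0.345679=0.6420
k=3 load: inc=0.345679, refl=0.345679·-0.777778=-0.2689; V=0.296296+0.345679+-0.268861=0.3731
k=4 src: inc=-0.268861, refl=-0.268861·-0.333333=0.0896; V=0.641975+-0.268861+0.089620=0.4627

0 0 source 1.3333
1 1 load 0.2963
2 2 source 0.6420
3 3 load 0.3731
4 4 source 0.4627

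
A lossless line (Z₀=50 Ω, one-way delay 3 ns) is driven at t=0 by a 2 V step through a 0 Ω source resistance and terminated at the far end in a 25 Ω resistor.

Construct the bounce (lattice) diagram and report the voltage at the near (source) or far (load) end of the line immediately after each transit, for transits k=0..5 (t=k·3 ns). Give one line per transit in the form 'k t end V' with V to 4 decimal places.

0 0 source 2.0000
1 3 load 1.3333
2 6 source 2.0000
3 9 load 1.7778
4 12 source 2.0000
5 15 load 1.9259

Γ_L=-0.333333, Γ_S=-1.000000; launch V₁=2·50/50=2.000000
k=0 src: V=2.0000
k=1 load: inc=2.000000, refl=2.000000·-0.333333=-0.6667; V=0.000000+2.000000+-0.666667=1.3333
k=2 src: inc=-0.666667, refl=-0.666667·-1.000000=0.6667; V=2.000000+-0.666667+0.666667=2.0000
k=3 load: inc=0.666667, refl=0.666667·-0.333333=-0.2222; V=1.333333+0.666667+-0.222222=1.7778
k=4 src: inc=-0.222222, refl=-0.222222·-1.000000=0.2222; V=2.000000+-0.222222+0.222222=2.0000
k=5 load: inc=0.222222, refl=0.222222·-0.333333=-0.0741; V=1.777778+0.222222+-0.074074=1.9259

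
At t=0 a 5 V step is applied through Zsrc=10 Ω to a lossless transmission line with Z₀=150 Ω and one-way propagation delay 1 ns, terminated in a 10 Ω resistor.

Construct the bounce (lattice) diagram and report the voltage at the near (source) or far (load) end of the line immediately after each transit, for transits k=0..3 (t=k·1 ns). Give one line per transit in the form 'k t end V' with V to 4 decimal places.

0 0 source 4.6875
1 1 load 0.5859
2 2 source 4.1748
3 3 load 1.0345

Γ_L=-0.875000, Γ_S=-0.875000; launch V₁=5·150/160=4.687500
k=0 src: V=4.6875
k=1 load: inc=4.687500, refl=4.687500·-0.875000=-4.1016; V=0.000000+4.687500+-4.101562=0.5859
k=2 src: inc=-4.101562, refl=-4.101562·-0.875000=3.5889; V=4.687500+-4.101562+3.588867=4.1748
k=3 load: inc=3.588867, refl=3.588867·-0.875000=-3.1403; V=0.585938+3.588867+-3.140259=1.0345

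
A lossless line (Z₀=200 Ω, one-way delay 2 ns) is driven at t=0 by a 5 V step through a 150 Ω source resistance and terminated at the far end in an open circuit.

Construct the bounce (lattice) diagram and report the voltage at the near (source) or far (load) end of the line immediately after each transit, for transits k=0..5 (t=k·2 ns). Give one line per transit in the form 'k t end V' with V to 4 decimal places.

Γ_L=1.000000, Γ_S=-0.142857; launch V₁=5·200/350=2.857143
k=0 src: V=2.8571
k=1 load: inc=2.857143, refl=2.857143·1.000000=2.8571; V=0.000000+2.857143+2.857143=5.7143
k=2 src: inc=2.857143, refl=2.857143·-0.142857=-0.4082; V=2.857143+2.857143+-0.408163=5.3061
k=3 load: inc=-0.408163, refl=-0.408163·1.000000=-0.4082; V=5.714286+-0.408163+-0.408163=4.8980
k=4 src: inc=-0.408163, refl=-0.408163·-0.142857=0.0583; V=5.306122+-0.408163+0.058309=4.9563
k=5 load: inc=0.058309, refl=0.058309·1.000000=0.0583; V=4.897959+0.058309+0.058309=5.0146

0 0 source 2.8571
1 2 load 5.7143
2 4 source 5.3061
3 6 load 4.8980
4 8 source 4.9563
5 10 load 5.0146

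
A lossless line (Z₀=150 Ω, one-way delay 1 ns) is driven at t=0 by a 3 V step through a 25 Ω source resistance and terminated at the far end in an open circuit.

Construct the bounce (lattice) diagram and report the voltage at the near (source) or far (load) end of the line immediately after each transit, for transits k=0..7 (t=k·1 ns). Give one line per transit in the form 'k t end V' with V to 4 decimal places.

0 0 source 2.5714
1 1 load 5.1429
2 2 source 3.3061
3 3 load 1.4694
4 4 source 2.7813
5 5 load 4.0933
6 6 source 3.1562
7 7 load 2.2191

Γ_L=1.000000, Γ_S=-0.714286; launch V₁=3·150/175=2.571429
k=0 src: V=2.5714
k=1 load: inc=2.571429, refl=2.571429·1.000000=2.5714; V=0.000000+2.571429+2.571429=5.1429
k=2 src: inc=2.571429, refl=2.571429·-0.714286=-1.8367; V=2.571429+2.571429+-1.836735=3.3061
k=3 load: inc=-1.836735, refl=-1.836735·1.000000=-1.8367; V=5.142857+-1.836735+-1.836735=1.4694
k=4 src: inc=-1.836735, refl=-1.836735·-0.714286=1.3120; V=3.306122+-1.836735+1.311953=2.7813
k=5 load: inc=1.311953, refl=1.311953·1.000000=1.3120; V=1.469388+1.311953+1.311953=4.0933
k=6 src: inc=1.311953, refl=1.311953·-0.714286=-0.9371; V=2.781341+1.311953+-0.937110=3.1562
k=7 load: inc=-0.937110, refl=-0.937110·1.000000=-0.9371; V=4.093294+-0.937110+-0.937110=2.2191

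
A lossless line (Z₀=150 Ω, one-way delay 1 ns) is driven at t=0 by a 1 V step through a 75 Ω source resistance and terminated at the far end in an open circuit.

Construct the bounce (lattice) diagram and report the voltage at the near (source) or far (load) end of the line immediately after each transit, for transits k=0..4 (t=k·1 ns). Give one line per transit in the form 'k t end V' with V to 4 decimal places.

0 0 source 0.6667
1 1 load 1.3333
2 2 source 1.1111
3 3 load 0.8889
4 4 source 0.9630

Γ_L=1.000000, Γ_S=-0.333333; launch V₁=1·150/225=0.666667
k=0 src: V=0.6667
k=1 load: inc=0.666667, refl=0.666667·1.000000=0.6667; V=0.000000+0.666667+0.666667=1.3333
k=2 src: inc=0.666667, refl=0.666667·-0.333333=-0.2222; V=0.666667+0.666667+-0.222222=1.1111
k=3 load: inc=-0.222222, refl=-0.222222·1.000000=-0.2222; V=1.333333+-0.222222+-0.222222=0.8889
k=4 src: inc=-0.222222, refl=-0.222222·-0.333333=0.0741; V=1.111111+-0.222222+0.074074=0.9630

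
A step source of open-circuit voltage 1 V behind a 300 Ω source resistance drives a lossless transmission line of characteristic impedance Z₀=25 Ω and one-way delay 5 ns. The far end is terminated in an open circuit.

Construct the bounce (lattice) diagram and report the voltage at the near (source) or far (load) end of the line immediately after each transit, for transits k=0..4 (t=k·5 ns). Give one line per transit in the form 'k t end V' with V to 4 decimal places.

Γ_L=1.000000, Γ_S=0.846154; launch V₁=1·25/325=0.076923
k=0 src: V=0.0769
k=1 load: inc=0.076923, refl=0.076923·1.000000=0.0769; V=0.000000+0.076923+0.076923=0.1538
k=2 src: inc=0.076923, refl=0.076923·0.846154=0.0651; V=0.076923+0.076923+0.065089=0.2189
k=3 load: inc=0.065089, refl=0.065089·1.000000=0.0651; V=0.153846+0.065089+0.065089=0.2840
k=4 src: inc=0.065089, refl=0.065089·0.846154=0.0551; V=0.218935+0.065089+0.055075=0.3391

0 0 source 0.0769
1 5 load 0.1538
2 10 source 0.2189
3 15 load 0.2840
4 20 source 0.3391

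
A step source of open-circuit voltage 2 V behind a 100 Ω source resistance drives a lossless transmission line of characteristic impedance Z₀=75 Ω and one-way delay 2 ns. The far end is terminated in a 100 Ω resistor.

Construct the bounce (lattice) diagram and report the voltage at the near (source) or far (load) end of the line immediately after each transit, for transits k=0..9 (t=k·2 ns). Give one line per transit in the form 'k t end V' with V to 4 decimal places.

0 0 source 0.8571
1 2 load 0.9796
2 4 source 0.9971
3 6 load 0.9996
4 8 source 0.9999
5 10 load 1.0000
6 12 source 1.0000
7 14 load 1.0000
8 16 source 1.0000
9 18 load 1.0000

Γ_L=0.142857, Γ_S=0.142857; launch V₁=2·75/175=0.857143
k=0 src: V=0.8571
k=1 load: inc=0.857143, refl=0.857143·0.142857=0.1224; V=0.000000+0.857143+0.122449=0.9796
k=2 src: inc=0.122449, refl=0.122449·0.142857=0.0175; V=0.857143+0.122449+0.017493=0.9971
k=3 load: inc=0.017493, refl=0.017493·0.142857=0.0025; V=0.979592+0.017493+0.002499=0.9996
k=4 src: inc=0.002499, refl=0.002499·0.142857=0.0004; V=0.997085+0.002499+0.000357=0.9999
k=5 load: inc=0.000357, refl=0.000357·0.142857=0.0001; V=0.999584+0.000357+0.000051=1.0000
k=6 src: inc=0.000051, refl=0.000051·0.142857=0.0000; V=0.999941+0.000051+0.000007=1.0000
k=7 load: inc=0.000007, refl=0.000007·0.142857=0.0000; V=0.999992+0.000007+0.000001=1.0000
k=8 src: inc=0.000001, refl=0.000001·0.142857=0.0000; V=0.999999+0.000001+0.000000=1.0000
k=9 load: inc=0.000000, refl=0.000000·0.142857=0.0000; V=1.000000+0.000000+0.000000=1.0000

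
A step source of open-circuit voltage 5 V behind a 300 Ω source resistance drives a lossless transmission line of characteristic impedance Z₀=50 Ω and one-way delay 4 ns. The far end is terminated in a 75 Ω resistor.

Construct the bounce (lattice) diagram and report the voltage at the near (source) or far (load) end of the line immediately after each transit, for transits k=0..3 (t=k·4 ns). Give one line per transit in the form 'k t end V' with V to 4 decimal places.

Γ_L=0.200000, Γ_S=0.714286; launch V₁=5·50/350=0.714286
k=0 src: V=0.7143
k=1 load: inc=0.714286, refl=0.714286·0.200000=0.1429; V=0.000000+0.714286+0.142857=0.8571
k=2 src: inc=0.142857, refl=0.142857·0.714286=0.1020; V=0.714286+0.142857+0.102041=0.9592
k=3 load: inc=0.102041, refl=0.102041·0.200000=0.0204; V=0.857143+0.102041+0.020408=0.9796

0 0 source 0.7143
1 4 load 0.8571
2 8 source 0.9592
3 12 load 0.9796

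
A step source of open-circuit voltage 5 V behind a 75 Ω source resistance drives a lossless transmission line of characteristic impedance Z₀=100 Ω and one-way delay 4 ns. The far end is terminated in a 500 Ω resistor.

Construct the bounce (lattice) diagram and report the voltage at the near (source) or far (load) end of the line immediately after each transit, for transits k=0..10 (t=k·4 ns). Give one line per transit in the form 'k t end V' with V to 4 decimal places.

0 0 source 2.8571
1 4 load 4.7619
2 8 source 4.4898
3 12 load 4.3084
4 16 source 4.3343
5 20 load 4.3516
6 24 source 4.3491
7 28 load 4.3475
8 32 source 4.3477
9 36 load 4.3479
10 40 source 4.3478

Γ_L=0.666667, Γ_S=-0.142857; launch V₁=5·100/175=2.857143
k=0 src: V=2.8571
k=1 load: inc=2.857143, refl=2.857143·0.666667=1.9048; V=0.000000+2.857143+1.904762=4.7619
k=2 src: inc=1.904762, refl=1.904762·-0.142857=-0.2721; V=2.857143+1.904762+-0.272109=4.4898
k=3 load: inc=-0.272109, refl=-0.272109·0.666667=-0.1814; V=4.761905+-0.272109+-0.181406=4.3084
k=4 src: inc=-0.181406, refl=-0.181406·-0.142857=0.0259; V=4.489796+-0.181406+0.025915=4.3343
k=5 load: inc=0.025915, refl=0.025915·0.666667=0.0173; V=4.308390+0.025915+0.017277=4.3516
k=6 src: inc=0.017277, refl=0.017277·-0.142857=-0.0025; V=4.334305+0.017277+-0.002468=4.3491
k=7 load: inc=-0.002468, refl=-0.002468·0.666667=-0.0016; V=4.351582+-0.002468+-0.001645=4.3475
k=8 src: inc=-0.001645, refl=-0.001645·-0.142857=0.0002; V=4.349114+-0.001645+0.000235=4.3477
k=9 load: inc=0.000235, refl=0.000235·0.666667=0.0002; V=4.347468+0.000235+0.000157=4.3479
k=10 src: inc=0.000157, refl=0.000157·-0.142857=-0.0000; V=4.347703+0.000157+-0.000022=4.3478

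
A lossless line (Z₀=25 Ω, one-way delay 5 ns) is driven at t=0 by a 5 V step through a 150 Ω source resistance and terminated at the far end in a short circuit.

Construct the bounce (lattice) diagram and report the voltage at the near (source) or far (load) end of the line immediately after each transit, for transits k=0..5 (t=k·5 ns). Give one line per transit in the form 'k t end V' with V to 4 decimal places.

0 0 source 0.7143
1 5 load 0.0000
2 10 source -0.5102
3 15 load 0.0000
4 20 source 0.3644
5 25 load 0.0000

Γ_L=-1.000000, Γ_S=0.714286; launch V₁=5·25/175=0.714286
k=0 src: V=0.7143
k=1 load: inc=0.714286, refl=0.714286·-1.000000=-0.7143; V=0.000000+0.714286+-0.714286=0.0000
k=2 src: inc=-0.714286, refl=-0.714286·0.714286=-0.5102; V=0.714286+-0.714286+-0.510204=-0.5102
k=3 load: inc=-0.510204, refl=-0.510204·-1.000000=0.5102; V=0.000000+-0.510204+0.510204=0.0000
k=4 src: inc=0.510204, refl=0.510204·0.714286=0.3644; V=-0.510204+0.510204+0.364431=0.3644
k=5 load: inc=0.364431, refl=0.364431·-1.000000=-0.3644; V=0.000000+0.364431+-0.364431=0.0000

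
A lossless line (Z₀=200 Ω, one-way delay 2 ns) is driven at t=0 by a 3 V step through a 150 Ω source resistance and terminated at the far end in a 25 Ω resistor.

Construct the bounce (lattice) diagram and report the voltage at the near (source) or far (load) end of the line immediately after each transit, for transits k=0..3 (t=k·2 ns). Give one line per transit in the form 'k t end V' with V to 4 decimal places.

0 0 source 1.7143
1 2 load 0.3810
2 4 source 0.5714
3 6 load 0.4233

Γ_L=-0.777778, Γ_S=-0.142857; launch V₁=3·200/350=1.714286
k=0 src: V=1.7143
k=1 load: inc=1.714286, refl=1.714286·-0.777778=-1.3333; V=0.000000+1.714286+-1.333333=0.3810
k=2 src: inc=-1.333333, refl=-1.333333·-0.142857=0.1905; V=1.714286+-1.333333+0.190476=0.5714
k=3 load: inc=0.190476, refl=0.190476·-0.777778=-0.1481; V=0.380952+0.190476+-0.148148=0.4233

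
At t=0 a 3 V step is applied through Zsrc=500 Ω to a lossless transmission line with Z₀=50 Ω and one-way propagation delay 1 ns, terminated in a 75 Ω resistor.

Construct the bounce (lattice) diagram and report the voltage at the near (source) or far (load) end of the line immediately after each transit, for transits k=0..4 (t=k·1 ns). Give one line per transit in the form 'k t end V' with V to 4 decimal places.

Γ_L=0.200000, Γ_S=0.818182; launch V₁=3·50/550=0.272727
k=0 src: V=0.2727
k=1 load: inc=0.272727, refl=0.272727·0.200000=0.0545; V=0.000000+0.272727+0.054545=0.3273
k=2 src: inc=0.054545, refl=0.054545·0.818182=0.0446; V=0.272727+0.054545+0.044628=0.3719
k=3 load: inc=0.044628, refl=0.044628·0.200000=0.0089; V=0.327273+0.044628+0.008926=0.3808
k=4 src: inc=0.008926, refl=0.008926·0.818182=0.0073; V=0.371901+0.008926+0.007303=0.3881

0 0 source 0.2727
1 1 load 0.3273
2 2 source 0.3719
3 3 load 0.3808
4 4 source 0.3881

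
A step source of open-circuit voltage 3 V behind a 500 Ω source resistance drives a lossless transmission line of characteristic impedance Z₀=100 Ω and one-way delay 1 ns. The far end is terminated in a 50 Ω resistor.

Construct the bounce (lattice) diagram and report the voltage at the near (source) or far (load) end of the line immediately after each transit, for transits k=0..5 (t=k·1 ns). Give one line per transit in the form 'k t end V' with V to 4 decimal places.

0 0 source 0.5000
1 1 load 0.3333
2 2 source 0.2222
3 3 load 0.2593
4 4 source 0.2840
5 5 load 0.2757

Γ_L=-0.333333, Γ_S=0.666667; launch V₁=3·100/600=0.500000
k=0 src: V=0.5000
k=1 load: inc=0.500000, refl=0.500000·-0.333333=-0.1667; V=0.000000+0.500000+-0.166667=0.3333
k=2 src: inc=-0.166667, refl=-0.166667·0.666667=-0.1111; V=0.500000+-0.166667+-0.111111=0.2222
k=3 load: inc=-0.111111, refl=-0.111111·-0.333333=0.0370; V=0.333333+-0.111111+0.037037=0.2593
k=4 src: inc=0.037037, refl=0.037037·0.666667=0.0247; V=0.222222+0.037037+0.024691=0.2840
k=5 load: inc=0.024691, refl=0.024691·-0.333333=-0.0082; V=0.259259+0.024691+-0.008230=0.2757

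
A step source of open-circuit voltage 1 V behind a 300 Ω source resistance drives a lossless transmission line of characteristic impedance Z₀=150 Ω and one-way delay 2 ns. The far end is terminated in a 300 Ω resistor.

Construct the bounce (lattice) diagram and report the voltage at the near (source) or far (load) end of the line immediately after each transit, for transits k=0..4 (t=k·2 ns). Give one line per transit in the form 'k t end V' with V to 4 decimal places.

Γ_L=0.333333, Γ_S=0.333333; launch V₁=1·150/450=0.333333
k=0 src: V=0.3333
k=1 load: inc=0.333333, refl=0.333333·0.333333=0.1111; V=0.000000+0.333333+0.111111=0.4444
k=2 src: inc=0.111111, refl=0.111111·0.333333=0.0370; V=0.333333+0.111111+0.037037=0.4815
k=3 load: inc=0.037037, refl=0.037037·0.333333=0.0123; V=0.444444+0.037037+0.012346=0.4938
k=4 src: inc=0.012346, refl=0.012346·0.333333=0.0041; V=0.481481+0.012346+0.004115=0.4979

0 0 source 0.3333
1 2 load 0.4444
2 4 source 0.4815
3 6 load 0.4938
4 8 source 0.4979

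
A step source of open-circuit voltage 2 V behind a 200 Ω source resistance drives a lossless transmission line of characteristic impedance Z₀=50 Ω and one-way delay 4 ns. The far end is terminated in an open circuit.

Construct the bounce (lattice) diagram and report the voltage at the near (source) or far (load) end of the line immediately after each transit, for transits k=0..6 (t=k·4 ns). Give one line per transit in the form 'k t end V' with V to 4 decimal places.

0 0 source 0.4000
1 4 load 0.8000
2 8 source 1.0400
3 12 load 1.2800
4 16 source 1.4240
5 20 load 1.5680
6 24 source 1.6544

Γ_L=1.000000, Γ_S=0.600000; launch V₁=2·50/250=0.400000
k=0 src: V=0.4000
k=1 load: inc=0.400000, refl=0.400000·1.000000=0.4000; V=0.000000+0.400000+0.400000=0.8000
k=2 src: inc=0.400000, refl=0.400000·0.600000=0.2400; V=0.400000+0.400000+0.240000=1.0400
k=3 load: inc=0.240000, refl=0.240000·1.000000=0.2400; V=0.800000+0.240000+0.240000=1.2800
k=4 src: inc=0.240000, refl=0.240000·0.600000=0.1440; V=1.040000+0.240000+0.144000=1.4240
k=5 load: inc=0.144000, refl=0.144000·1.000000=0.1440; V=1.280000+0.144000+0.144000=1.5680
k=6 src: inc=0.144000, refl=0.144000·0.600000=0.0864; V=1.424000+0.144000+0.086400=1.6544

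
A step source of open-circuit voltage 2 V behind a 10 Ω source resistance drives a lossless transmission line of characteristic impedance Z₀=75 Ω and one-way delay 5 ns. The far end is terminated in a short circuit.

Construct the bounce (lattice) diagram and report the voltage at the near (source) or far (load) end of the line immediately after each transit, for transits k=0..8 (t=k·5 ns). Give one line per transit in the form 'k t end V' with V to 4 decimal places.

0 0 source 1.7647
1 5 load 0.0000
2 10 source 1.3495
3 15 load 0.0000
4 20 source 1.0320
5 25 load 0.0000
6 30 source 0.7891
7 35 load 0.0000
8 40 source 0.6035

Γ_L=-1.000000, Γ_S=-0.764706; launch V₁=2·75/85=1.764706
k=0 src: V=1.7647
k=1 load: inc=1.764706, refl=1.764706·-1.000000=-1.7647; V=0.000000+1.764706+-1.764706=0.0000
k=2 src: inc=-1.764706, refl=-1.764706·-0.764706=1.3495; V=1.764706+-1.764706+1.349481=1.3495
k=3 load: inc=1.349481, refl=1.349481·-1.000000=-1.3495; V=0.000000+1.349481+-1.349481=0.0000
k=4 src: inc=-1.349481, refl=-1.349481·-0.764706=1.0320; V=1.349481+-1.349481+1.031956=1.0320
k=5 load: inc=1.031956, refl=1.031956·-1.000000=-1.0320; V=0.000000+1.031956+-1.031956=0.0000
k=6 src: inc=-1.031956, refl=-1.031956·-0.764706=0.7891; V=1.031956+-1.031956+0.789143=0.7891
k=7 load: inc=0.789143, refl=0.789143·-1.000000=-0.7891; V=0.000000+0.789143+-0.789143=0.0000
k=8 src: inc=-0.789143, refl=-0.789143·-0.764706=0.6035; V=0.789143+-0.789143+0.603462=0.6035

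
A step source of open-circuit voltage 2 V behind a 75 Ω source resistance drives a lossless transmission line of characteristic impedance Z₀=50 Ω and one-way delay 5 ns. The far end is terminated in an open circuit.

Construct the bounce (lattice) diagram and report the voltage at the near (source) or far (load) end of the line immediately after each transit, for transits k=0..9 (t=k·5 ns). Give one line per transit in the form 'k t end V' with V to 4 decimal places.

Γ_L=1.000000, Γ_S=0.200000; launch V₁=2·50/125=0.800000
k=0 src: V=0.8000
k=1 load: inc=0.800000, refl=0.800000·1.000000=0.8000; V=0.000000+0.800000+0.800000=1.6000
k=2 src: inc=0.800000, refl=0.800000·0.200000=0.1600; V=0.800000+0.800000+0.160000=1.7600
k=3 load: inc=0.160000, refl=0.160000·1.000000=0.1600; V=1.600000+0.160000+0.160000=1.9200
k=4 src: inc=0.160000, refl=0.160000·0.200000=0.0320; V=1.760000+0.160000+0.032000=1.9520
k=5 load: inc=0.032000, refl=0.032000·1.000000=0.0320; V=1.920000+0.032000+0.032000=1.9840
k=6 src: inc=0.032000, refl=0.032000·0.200000=0.0064; V=1.952000+0.032000+0.006400=1.9904
k=7 load: inc=0.006400, refl=0.006400·1.000000=0.0064; V=1.984000+0.006400+0.006400=1.9968
k=8 src: inc=0.006400, refl=0.006400·0.200000=0.0013; V=1.990400+0.006400+0.001280=1.9981
k=9 load: inc=0.001280, refl=0.001280·1.000000=0.0013; V=1.996800+0.001280+0.001280=1.9994

0 0 source 0.8000
1 5 load 1.6000
2 10 source 1.7600
3 15 load 1.9200
4 20 source 1.9520
5 25 load 1.9840
6 30 source 1.9904
7 35 load 1.9968
8 40 source 1.9981
9 45 load 1.9994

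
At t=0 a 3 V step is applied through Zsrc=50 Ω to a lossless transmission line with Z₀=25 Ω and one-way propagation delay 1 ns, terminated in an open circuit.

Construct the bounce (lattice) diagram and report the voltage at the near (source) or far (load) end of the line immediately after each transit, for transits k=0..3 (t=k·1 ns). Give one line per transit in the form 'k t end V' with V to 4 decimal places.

Γ_L=1.000000, Γ_S=0.333333; launch V₁=3·25/75=1.000000
k=0 src: V=1.0000
k=1 load: inc=1.000000, refl=1.000000·1.000000=1.0000; V=0.000000+1.000000+1.000000=2.0000
k=2 src: inc=1.000000, refl=1.000000·0.333333=0.3333; V=1.000000+1.000000+0.333333=2.3333
k=3 load: inc=0.333333, refl=0.333333·1.000000=0.3333; V=2.000000+0.333333+0.333333=2.6667

0 0 source 1.0000
1 1 load 2.0000
2 2 source 2.3333
3 3 load 2.6667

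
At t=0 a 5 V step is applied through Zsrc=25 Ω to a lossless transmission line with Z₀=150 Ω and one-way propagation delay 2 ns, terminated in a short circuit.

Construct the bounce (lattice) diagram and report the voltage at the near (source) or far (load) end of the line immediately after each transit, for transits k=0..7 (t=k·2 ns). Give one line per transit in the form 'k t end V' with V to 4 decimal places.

0 0 source 4.2857
1 2 load 0.0000
2 4 source 3.0612
3 6 load 0.0000
4 8 source 2.1866
5 10 load 0.0000
6 12 source 1.5618
7 14 load 0.0000

Γ_L=-1.000000, Γ_S=-0.714286; launch V₁=5·150/175=4.285714
k=0 src: V=4.2857
k=1 load: inc=4.285714, refl=4.285714·-1.000000=-4.2857; V=0.000000+4.285714+-4.285714=0.0000
k=2 src: inc=-4.285714, refl=-4.285714·-0.714286=3.0612; V=4.285714+-4.285714+3.061224=3.0612
k=3 load: inc=3.061224, refl=3.061224·-1.000000=-3.0612; V=0.000000+3.061224+-3.061224=0.0000
k=4 src: inc=-3.061224, refl=-3.061224·-0.714286=2.1866; V=3.061224+-3.061224+2.186589=2.1866
k=5 load: inc=2.186589, refl=2.186589·-1.000000=-2.1866; V=0.000000+2.186589+-2.186589=0.0000
k=6 src: inc=-2.186589, refl=-2.186589·-0.714286=1.5618; V=2.186589+-2.186589+1.561849=1.5618
k=7 load: inc=1.561849, refl=1.561849·-1.000000=-1.5618; V=0.000000+1.561849+-1.561849=0.0000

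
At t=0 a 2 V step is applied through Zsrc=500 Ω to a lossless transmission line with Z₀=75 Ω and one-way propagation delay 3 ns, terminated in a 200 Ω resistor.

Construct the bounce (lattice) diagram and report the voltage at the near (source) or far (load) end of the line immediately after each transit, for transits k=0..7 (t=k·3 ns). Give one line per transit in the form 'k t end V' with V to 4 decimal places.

Γ_L=0.454545, Γ_S=0.739130; launch V₁=2·75/575=0.260870
k=0 src: V=0.2609
k=1 load: inc=0.260870, refl=0.260870·0.454545=0.1186; V=0.000000+0.260870+0.118577=0.3794
k=2 src: inc=0.118577, refl=0.118577·0.739130=0.0876; V=0.260870+0.118577+0.087644=0.4671
k=3 load: inc=0.087644, refl=0.087644·0.454545=0.0398; V=0.379447+0.087644+0.039838=0.5069
k=4 src: inc=0.039838, refl=0.039838·0.739130=0.0294; V=0.467091+0.039838+0.029446=0.5364
k=5 load: inc=0.029446, refl=0.029446·0.454545=0.0134; V=0.506929+0.029446+0.013384=0.5498
k=6 src: inc=0.013384, refl=0.013384·0.739130=0.0099; V=0.536374+0.013384+0.009893=0.5597
k=7 load: inc=0.009893, refl=0.009893·0.454545=0.0045; V=0.549759+0.009893+0.004497=0.5641

0 0 source 0.2609
1 3 load 0.3794
2 6 source 0.4671
3 9 load 0.5069
4 12 source 0.5364
5 15 load 0.5498
6 18 source 0.5597
7 21 load 0.5641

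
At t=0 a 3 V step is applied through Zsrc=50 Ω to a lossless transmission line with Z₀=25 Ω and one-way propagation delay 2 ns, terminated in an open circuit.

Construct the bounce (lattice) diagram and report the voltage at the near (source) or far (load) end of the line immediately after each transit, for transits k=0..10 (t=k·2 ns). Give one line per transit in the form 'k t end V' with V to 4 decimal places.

0 0 source 1.0000
1 2 load 2.0000
2 4 source 2.3333
3 6 load 2.6667
4 8 source 2.7778
5 10 load 2.8889
6 12 source 2.9259
7 14 load 2.9630
8 16 source 2.9753
9 18 load 2.9877
10 20 source 2.9918

Γ_L=1.000000, Γ_S=0.333333; launch V₁=3·25/75=1.000000
k=0 src: V=1.0000
k=1 load: inc=1.000000, refl=1.000000·1.000000=1.0000; V=0.000000+1.000000+1.000000=2.0000
k=2 src: inc=1.000000, refl=1.000000·0.333333=0.3333; V=1.000000+1.000000+0.333333=2.3333
k=3 load: inc=0.333333, refl=0.333333·1.000000=0.3333; V=2.000000+0.333333+0.333333=2.6667
k=4 src: inc=0.333333, refl=0.333333·0.333333=0.1111; V=2.333333+0.333333+0.111111=2.7778
k=5 load: inc=0.111111, refl=0.111111·1.000000=0.1111; V=2.666667+0.111111+0.111111=2.8889
k=6 src: inc=0.111111, refl=0.111111·0.333333=0.0370; V=2.777778+0.111111+0.037037=2.9259
k=7 load: inc=0.037037, refl=0.037037·1.000000=0.0370; V=2.888889+0.037037+0.037037=2.9630
k=8 src: inc=0.037037, refl=0.037037·0.333333=0.0123; V=2.925926+0.037037+0.012346=2.9753
k=9 load: inc=0.012346, refl=0.012346·1.000000=0.0123; V=2.962963+0.012346+0.012346=2.9877
k=10 src: inc=0.012346, refl=0.012346·0.333333=0.0041; V=2.975309+0.012346+0.004115=2.9918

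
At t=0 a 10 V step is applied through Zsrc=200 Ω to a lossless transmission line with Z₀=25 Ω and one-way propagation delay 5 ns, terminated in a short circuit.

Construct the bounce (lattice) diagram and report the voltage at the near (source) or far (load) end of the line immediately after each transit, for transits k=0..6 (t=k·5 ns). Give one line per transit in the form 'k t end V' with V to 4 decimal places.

Γ_L=-1.000000, Γ_S=0.777778; launch V₁=10·25/225=1.111111
k=0 src: V=1.1111
k=1 load: inc=1.111111, refl=1.111111·-1.000000=-1.1111; V=0.000000+1.111111+-1.111111=0.0000
k=2 src: inc=-1.111111, refl=-1.111111·0.777778=-0.8642; V=1.111111+-1.111111+-0.864198=-0.8642
k=3 load: inc=-0.864198, refl=-0.864198·-1.000000=0.8642; V=0.000000+-0.864198+0.864198=0.0000
k=4 src: inc=0.864198, refl=0.864198·0.777778=0.6722; V=-0.864198+0.864198+0.672154=0.6722
k=5 load: inc=0.672154, refl=0.672154·-1.000000=-0.6722; V=0.000000+0.672154+-0.672154=0.0000
k=6 src: inc=-0.672154, refl=-0.672154·0.777778=-0.5228; V=0.672154+-0.672154+-0.522786=-0.5228

0 0 source 1.1111
1 5 load 0.0000
2 10 source -0.8642
3 15 load 0.0000
4 20 source 0.6722
5 25 load 0.0000
6 30 source -0.5228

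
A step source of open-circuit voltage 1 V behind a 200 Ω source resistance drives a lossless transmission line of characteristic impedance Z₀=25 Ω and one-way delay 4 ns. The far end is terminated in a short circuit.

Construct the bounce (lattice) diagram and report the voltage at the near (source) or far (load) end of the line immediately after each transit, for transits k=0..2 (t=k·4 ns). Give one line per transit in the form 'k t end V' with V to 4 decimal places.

Γ_L=-1.000000, Γ_S=0.777778; launch V₁=1·25/225=0.111111
k=0 src: V=0.1111
k=1 load: inc=0.111111, refl=0.111111·-1.000000=-0.1111; V=0.000000+0.111111+-0.111111=0.0000
k=2 src: inc=-0.111111, refl=-0.111111·0.777778=-0.0864; V=0.111111+-0.111111+-0.086420=-0.0864

0 0 source 0.1111
1 4 load 0.0000
2 8 source -0.0864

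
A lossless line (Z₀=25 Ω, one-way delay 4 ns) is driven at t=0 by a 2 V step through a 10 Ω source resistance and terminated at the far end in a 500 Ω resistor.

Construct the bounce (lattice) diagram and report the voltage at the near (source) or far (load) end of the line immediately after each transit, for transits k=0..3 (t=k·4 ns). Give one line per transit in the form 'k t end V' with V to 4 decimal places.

Γ_L=0.904762, Γ_S=-0.428571; launch V₁=2·25/35=1.428571
k=0 src: V=1.4286
k=1 load: inc=1.428571, refl=1.428571·0.904762=1.2925; V=0.000000+1.428571+1.292517=2.7211
k=2 src: inc=1.292517, refl=1.292517·-0.428571=-0.5539; V=1.428571+1.292517+-0.553936=2.1672
k=3 load: inc=-0.553936, refl=-0.553936·0.904762=-0.5012; V=2.721088+-0.553936+-0.501180=1.6660

0 0 source 1.4286
1 4 load 2.7211
2 8 source 2.1672
3 12 load 1.6660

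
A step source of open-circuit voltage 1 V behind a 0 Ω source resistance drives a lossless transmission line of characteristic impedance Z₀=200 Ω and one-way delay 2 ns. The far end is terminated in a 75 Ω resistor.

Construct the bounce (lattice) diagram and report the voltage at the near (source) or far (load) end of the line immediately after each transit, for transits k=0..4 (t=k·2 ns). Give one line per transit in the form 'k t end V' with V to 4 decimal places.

Γ_L=-0.454545, Γ_S=-1.000000; launch V₁=1·200/200=1.000000
k=0 src: V=1.0000
k=1 load: inc=1.000000, refl=1.000000·-0.454545=-0.4545; V=0.000000+1.000000+-0.454545=0.5455
k=2 src: inc=-0.454545, refl=-0.454545·-1.000000=0.4545; V=1.000000+-0.454545+0.454545=1.0000
k=3 load: inc=0.454545, refl=0.454545·-0.454545=-0.2066; V=0.545455+0.454545+-0.206612=0.7934
k=4 src: inc=-0.206612, refl=-0.206612·-1.000000=0.2066; V=1.000000+-0.206612+0.206612=1.0000

0 0 source 1.0000
1 2 load 0.5455
2 4 source 1.0000
3 6 load 0.7934
4 8 source 1.0000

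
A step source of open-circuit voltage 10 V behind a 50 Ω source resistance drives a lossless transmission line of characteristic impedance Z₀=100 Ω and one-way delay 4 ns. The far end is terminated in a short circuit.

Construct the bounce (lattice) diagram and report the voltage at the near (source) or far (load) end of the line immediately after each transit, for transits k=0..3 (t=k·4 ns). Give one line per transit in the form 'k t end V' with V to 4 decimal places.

0 0 source 6.6667
1 4 load 0.0000
2 8 source 2.2222
3 12 load 0.0000

Γ_L=-1.000000, Γ_S=-0.333333; launch V₁=10·100/150=6.666667
k=0 src: V=6.6667
k=1 load: inc=6.666667, refl=6.666667·-1.000000=-6.6667; V=0.000000+6.666667+-6.666667=0.0000
k=2 src: inc=-6.666667, refl=-6.666667·-0.333333=2.2222; V=6.666667+-6.666667+2.222222=2.2222
k=3 load: inc=2.222222, refl=2.222222·-1.000000=-2.2222; V=0.000000+2.222222+-2.222222=0.0000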